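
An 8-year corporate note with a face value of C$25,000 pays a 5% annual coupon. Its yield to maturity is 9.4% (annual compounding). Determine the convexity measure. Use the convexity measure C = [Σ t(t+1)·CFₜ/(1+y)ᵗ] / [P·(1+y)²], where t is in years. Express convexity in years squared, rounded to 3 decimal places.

46.192

With y = 0.094:
  t   CF        PV=CF/(1+0.094)^t    t·PV        t(t+1)·PV
  1     1,250.00     1,142.5960     1,142.5960       2,285.1920
  2     1,250.00     1,044.4205     2,088.8409       6,266.5227
  3     1,250.00       954.6805     2,864.0415      11,456.1659
  4     1,250.00       872.6513     3,490.6051      17,453.0254
  5     1,250.00       797.6703     3,988.3513      23,930.1079
  6     1,250.00       729.1319     4,374.7912      30,623.5385
  7     1,250.00       666.4825     4,665.3776      37,323.0207
  8    26,250.00    12,793.5400   102,348.3201     921,134.8809
  Σ                 19,001.1729   124,962.9237   1,050,472.4541
P = 19,001.1729.
Convexity = Σ t(t+1)·PV / [P·(1+y)²] = 1,050,472.4541 / (19,001.1729 × 1.196836) = 46.19230.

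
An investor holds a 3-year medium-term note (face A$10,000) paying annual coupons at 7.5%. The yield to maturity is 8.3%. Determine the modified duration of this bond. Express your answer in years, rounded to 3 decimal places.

Periodic yield y = 0.083. First find Macaulay duration:
  t   CF        PV=CF/(1+0.083)^t    t·PV
  1       750.00       692.5208       692.5208
  2       750.00       639.4467     1,278.8934
  3    10,750.00     8,462.9757    25,388.9271
  Σ                  9,794.9432    27,360.3413
P = 9,794.9432; Macaulay duration = 27,360.3413 / 9,794.9432 = 2.79331 years.
Modified duration = D_Mac / (1 + y) = 2.79331 / 1.083 = 2.57924 years.

2.579 years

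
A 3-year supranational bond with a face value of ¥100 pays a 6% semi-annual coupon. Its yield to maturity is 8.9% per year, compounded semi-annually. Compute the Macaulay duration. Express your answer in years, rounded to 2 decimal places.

Periodic yield y = 0.0445. Discount each cash flow and weight by its period:
  t   CF        PV=CF/(1+0.0445)^t    t·PV
  1         3.00         2.8722         2.8722
  2         3.00         2.7498         5.4996
  3         3.00         2.6327         7.8980
  4         3.00         2.5205        10.0820
  5         3.00         2.4131        12.0656
  6       103.00        79.3207       475.9242
  Σ                     92.5090       514.3417
Price P = Σ PV = 92.5090.
Macaulay duration = Σ(t·PV) / P = 514.3417 / 92.5090 = 5.55991 half-year periods.
In years: 5.55991 / 2 = 2.77995 years.

2.78 years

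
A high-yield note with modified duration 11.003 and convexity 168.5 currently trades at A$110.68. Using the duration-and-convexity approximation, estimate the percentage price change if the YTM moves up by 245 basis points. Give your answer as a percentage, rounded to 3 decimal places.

-21.900%

Duration effect: -D_mod·Δy = -11.003 × (+0.0245) = -0.2695735
Convexity effect: ½·C·(Δy)² = 0.5 × 168.5 × (0.0245)² = +0.0505710625
ΔP/P ≈ -0.2695735 + 0.0505710625 = -0.2190024375
= -21.90024375%.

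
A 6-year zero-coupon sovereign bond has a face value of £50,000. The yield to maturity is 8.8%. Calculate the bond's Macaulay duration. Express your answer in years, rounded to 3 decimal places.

6.000 years

A zero-coupon bond has a single cash flow at maturity, so its Macaulay duration equals its maturity: 6 years.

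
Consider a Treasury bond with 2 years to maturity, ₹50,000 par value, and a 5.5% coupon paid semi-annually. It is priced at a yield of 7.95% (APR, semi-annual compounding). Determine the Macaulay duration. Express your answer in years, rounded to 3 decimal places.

1.919 years

Periodic yield y = 0.03975. Discount each cash flow and weight by its period:
  t   CF        PV=CF/(1+0.03975)^t    t·PV
  1     1,375.00     1,322.4333     1,322.4333
  2     1,375.00     1,271.8762     2,543.7524
  3     1,375.00     1,223.2519     3,669.7558
  4    51,375.00    43,957.8172   175,831.2688
  Σ                 47,775.3786   183,367.2103
Price P = Σ PV = 47,775.3786.
Macaulay duration = Σ(t·PV) / P = 183,367.2103 / 47,775.3786 = 3.83811 half-year periods.
In years: 3.83811 / 2 = 1.91906 years.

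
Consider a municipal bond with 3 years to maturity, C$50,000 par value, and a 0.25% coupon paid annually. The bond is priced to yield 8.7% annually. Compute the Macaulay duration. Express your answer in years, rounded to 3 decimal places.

Periodic yield y = 0.087. Discount each cash flow and weight by its year:
  t   CF        PV=CF/(1+0.087)^t    t·PV
  1       125.00       114.9954       114.9954
  2       125.00       105.7915       211.5831
  3    50,125.00    39,027.0526   117,081.1577
  Σ                 39,247.8395   117,407.7362
Price P = Σ PV = 39,247.8395.
Macaulay duration = Σ(t·PV) / P = 117,407.7362 / 39,247.8395 = 2.99144 years.

2.991 years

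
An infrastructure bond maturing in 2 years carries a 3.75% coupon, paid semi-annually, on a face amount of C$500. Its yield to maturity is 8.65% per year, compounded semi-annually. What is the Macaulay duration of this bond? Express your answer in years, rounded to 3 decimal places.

Periodic yield y = 0.04325. Discount each cash flow and weight by its period:
  t   CF        PV=CF/(1+0.04325)^t    t·PV
  1        9.375         8.9863         8.9863
  2        9.375         8.6138        17.2276
  3        9.375         8.2567        24.7701
  4      509.375       430.0154     1,720.0618
  Σ                    455.8723     1,771.0458
Price P = Σ PV = 455.8723.
Macaulay duration = Σ(t·PV) / P = 1,771.0458 / 455.8723 = 3.88496 half-year periods.
In years: 3.88496 / 2 = 1.94248 years.

1.942 years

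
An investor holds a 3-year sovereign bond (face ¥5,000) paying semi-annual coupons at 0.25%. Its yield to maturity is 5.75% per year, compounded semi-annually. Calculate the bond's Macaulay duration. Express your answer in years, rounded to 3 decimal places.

2.990 years

Periodic yield y = 0.02875. Discount each cash flow and weight by its period:
  t   CF        PV=CF/(1+0.02875)^t    t·PV
  1         6.25         6.0753         6.0753
  2         6.25         5.9055        11.8111
  3         6.25         5.7405        17.2215
  4         6.25         5.5801        22.3203
  5         6.25         5.4241        27.1207
  6     5,006.25     4,223.3147    25,339.8882
  Σ                  4,252.0403    25,424.4372
Price P = Σ PV = 4,252.0403.
Macaulay duration = Σ(t·PV) / P = 25,424.4372 / 4,252.0403 = 5.97935 half-year periods.
In years: 5.97935 / 2 = 2.98967 years.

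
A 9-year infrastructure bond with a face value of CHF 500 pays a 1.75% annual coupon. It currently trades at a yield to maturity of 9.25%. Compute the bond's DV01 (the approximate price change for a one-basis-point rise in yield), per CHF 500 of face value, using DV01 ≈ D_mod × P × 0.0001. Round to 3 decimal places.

Periodic yield y = 0.0925.
  t   CF        PV=CF/(1+0.0925)^t    t·PV
  1         8.75         8.0092         8.0092
  2         8.75         7.3310        14.6621
  3         8.75         6.7103        20.1310
  4         8.75         6.1422        24.5687
  5         8.75         5.6221        28.1106
  6         8.75         5.1461        30.8767
  7         8.75         4.7104        32.9728
  8         8.75         4.3116        34.4926
  9       508.75       229.4623     2,065.1610
  Σ                    277.4453     2,258.9847
P = 277.4453; D_Mac = 8.14209 yrs; D_mod = 7.45272 yrs.
DV01 ≈ 7.45272 × 277.4453 × 0.0001 = 0.206772.

CHF 0.207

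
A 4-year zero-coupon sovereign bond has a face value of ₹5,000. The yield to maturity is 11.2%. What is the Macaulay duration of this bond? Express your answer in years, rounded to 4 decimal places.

4.0000 years

A zero-coupon bond has a single cash flow at maturity, so its Macaulay duration equals its maturity: 4 years.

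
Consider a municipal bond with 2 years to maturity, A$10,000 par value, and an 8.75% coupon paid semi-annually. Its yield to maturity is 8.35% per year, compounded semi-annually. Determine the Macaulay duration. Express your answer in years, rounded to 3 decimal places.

Periodic yield y = 0.04175. Discount each cash flow and weight by its period:
  t   CF        PV=CF/(1+0.04175)^t    t·PV
  1       437.50       419.9664       419.9664
  2       437.50       403.1355       806.2710
  3       437.50       386.9791     1,160.9374
  4    10,437.50     8,862.2185    35,448.8739
  Σ                 10,072.2995    37,836.0486
Price P = Σ PV = 10,072.2995.
Macaulay duration = Σ(t·PV) / P = 37,836.0486 / 10,072.2995 = 3.75645 half-year periods.
In years: 3.75645 / 2 = 1.87822 years.

1.878 years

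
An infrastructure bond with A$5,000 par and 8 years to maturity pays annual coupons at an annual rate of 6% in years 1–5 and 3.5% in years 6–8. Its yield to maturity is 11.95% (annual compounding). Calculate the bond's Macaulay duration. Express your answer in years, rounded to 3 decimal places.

6.234 years

Periodic yield y = 0.1195. Discount each cash flow and weight by its year:
  t   CF        PV=CF/(1+0.1195)^t    t·PV
  1       300.00       267.9768       267.9768
  2       300.00       239.3718       478.7437
  3       300.00       213.8203       641.4609
  4       300.00       190.9963       763.9850
  5       300.00       170.6085       853.0427
  6       175.00        88.8983       533.3898
  7       175.00        79.4089       555.8625
  8     5,175.00     2,097.5754    16,780.6028
  Σ                  3,348.6563    20,875.0643
Price P = Σ PV = 3,348.6563.
Macaulay duration = Σ(t·PV) / P = 20,875.0643 / 3,348.6563 = 6.23386 years.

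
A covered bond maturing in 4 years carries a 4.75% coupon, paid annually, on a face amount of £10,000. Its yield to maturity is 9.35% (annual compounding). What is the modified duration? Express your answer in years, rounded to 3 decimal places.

Periodic yield y = 0.0935. First find Macaulay duration:
  t   CF        PV=CF/(1+0.0935)^t    t·PV
  1       475.00       434.3850       434.3850
  2       475.00       397.2428       794.4856
  3       475.00       363.2765     1,089.8294
  4    10,475.00     7,326.2019    29,304.8075
  Σ                  8,521.1061    31,623.5075
P = 8,521.1061; Macaulay duration = 31,623.5075 / 8,521.1061 = 3.71120 years.
Modified duration = D_Mac / (1 + y) = 3.71120 / 1.0935 = 3.39387 years.

3.394 years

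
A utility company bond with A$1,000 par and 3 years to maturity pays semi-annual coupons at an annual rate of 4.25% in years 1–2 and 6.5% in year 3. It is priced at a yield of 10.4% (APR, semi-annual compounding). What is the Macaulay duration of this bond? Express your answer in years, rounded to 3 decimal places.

2.830 years

Periodic yield y = 0.052. Discount each cash flow and weight by its period:
  t   CF        PV=CF/(1+0.052)^t    t·PV
  1        21.25        20.1996        20.1996
  2        21.25        19.2012        38.4023
  3        21.25        18.2521        54.7562
  4        21.25        17.3499        69.3994
  5        32.50        25.2235       126.1173
  6     1,032.50       761.7205     4,570.3228
  Σ                    861.9466     4,879.1976
Price P = Σ PV = 861.9466.
Macaulay duration = Σ(t·PV) / P = 4,879.1976 / 861.9466 = 5.66067 half-year periods.
In years: 5.66067 / 2 = 2.83034 years.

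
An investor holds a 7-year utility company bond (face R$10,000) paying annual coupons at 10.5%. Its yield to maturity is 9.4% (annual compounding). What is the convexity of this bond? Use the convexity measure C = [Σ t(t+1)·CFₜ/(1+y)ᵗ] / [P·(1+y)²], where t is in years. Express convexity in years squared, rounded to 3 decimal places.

With y = 0.094:
  t   CF        PV=CF/(1+0.094)^t    t·PV        t(t+1)·PV
  1     1,050.00       959.7806       959.7806       1,919.5612
  2     1,050.00       877.3132     1,754.6264       5,263.8791
  3     1,050.00       801.9316     2,405.7948       9,623.1793
  4     1,050.00       733.0271     2,932.1083      14,660.5413
  5     1,050.00       670.0430     3,350.2151      20,101.2907
  6     1,050.00       612.4708     3,674.8246      25,723.7723
  7    11,050.00     5,891.7054    41,241.9379     329,935.5033
  Σ                 10,546.2717    56,319.2877     407,227.7273
P = 10,546.2717.
Convexity = Σ t(t+1)·PV / [P·(1+y)²] = 407,227.7273 / (10,546.2717 × 1.196836) = 32.26293.

32.263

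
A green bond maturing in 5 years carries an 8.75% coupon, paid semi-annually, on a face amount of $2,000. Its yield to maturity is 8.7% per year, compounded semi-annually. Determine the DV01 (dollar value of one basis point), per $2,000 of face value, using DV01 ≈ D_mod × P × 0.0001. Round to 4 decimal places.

$0.7981

Periodic yield y = 0.0435.
  t   CF        PV=CF/(1+0.0435)^t    t·PV
  1        87.50        83.8524        83.8524
  2        87.50        80.3569       160.7138
  3        87.50        77.0071       231.0213
  4        87.50        73.7969       295.1877
  5        87.50        70.7206       353.6029
  6        87.50        67.7725       406.6348
  7        87.50        64.9473       454.6309
  8        87.50        62.2398       497.9187
  9        87.50        59.6453       536.8074
  10    2,087.50     1,363.6470    13,636.4696
  Σ                  2,003.9857    16,656.8394
P = 2,003.9857; D_Mac = 8.31186 half-year periods = 4.15593 yrs; D_mod = 3.98268 yrs.
DV01 ≈ 3.98268 × 2,003.9857 × 0.0001 = 0.798124.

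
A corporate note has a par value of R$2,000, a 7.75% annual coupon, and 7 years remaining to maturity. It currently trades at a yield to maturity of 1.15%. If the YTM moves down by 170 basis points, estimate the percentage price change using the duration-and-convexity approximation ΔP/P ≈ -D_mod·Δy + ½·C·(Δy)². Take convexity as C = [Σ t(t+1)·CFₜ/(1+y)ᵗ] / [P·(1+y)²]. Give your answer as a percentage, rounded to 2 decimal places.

With y = 0.0115:
  t   CF        PV=CF/(1+0.0115)^t    t·PV        t(t+1)·PV
  1       155.00       153.2378       153.2378         306.4755
  2       155.00       151.4956       302.9911         908.9734
  3       155.00       149.7732       449.3195       1,797.2781
  4       155.00       148.0704       592.2815       2,961.4073
  5       155.00       146.3869       731.9346       4,391.6075
  6       155.00       144.7226       868.3356       6,078.3495
  7     2,155.00     1,989.2349    13,924.6441     111,397.1530
  Σ                  2,882.9213    17,022.7442     127,841.2443
P = 2,882.9213; D_Mac = 5.90469 yrs; D_mod = 5.83755 yrs; C = 43.34175.
Duration effect: -5.83755 × (-0.017) = +0.099238
Convexity effect: 0.5 × 43.34175 × (-0.017)² = +0.0062629
ΔP/P ≈ +0.099238 + 0.0062629 = +0.105501 = +10.5501%.

+10.55%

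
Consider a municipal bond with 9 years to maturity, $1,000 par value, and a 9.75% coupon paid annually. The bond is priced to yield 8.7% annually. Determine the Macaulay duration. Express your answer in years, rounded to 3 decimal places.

Periodic yield y = 0.087. Discount each cash flow and weight by its year:
  t   CF        PV=CF/(1+0.087)^t    t·PV
  1        97.50        89.6964        89.6964
  2        97.50        82.5174       165.0348
  3        97.50        75.9130       227.7389
  4        97.50        69.8371       279.3486
  5        97.50        64.2476       321.2380
  6        97.50        59.1054       354.6326
  7        97.50        54.3748       380.6237
  8        97.50        50.0228       400.1826
  9     1,097.50       518.0106     4,662.0952
  Σ                  1,063.7252     6,880.5908
Price P = Σ PV = 1,063.7252.
Macaulay duration = Σ(t·PV) / P = 6,880.5908 / 1,063.7252 = 6.46839 years.

6.468 years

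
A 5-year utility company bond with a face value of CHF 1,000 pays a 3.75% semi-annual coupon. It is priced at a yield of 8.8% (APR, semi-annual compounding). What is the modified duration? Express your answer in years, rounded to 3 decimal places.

Periodic yield y = 0.044. First find Macaulay duration:
  t   CF        PV=CF/(1+0.044)^t    t·PV
  1        18.75        17.9598        17.9598
  2        18.75        17.2028        34.4057
  3        18.75        16.4778        49.4335
  4        18.75        15.7834        63.1334
  5        18.75        15.1182        75.5908
  6        18.75        14.4810        86.8859
  7        18.75        13.8707        97.0948
  8        18.75        13.2861       106.2887
  9        18.75        12.7261       114.5353
  10    1,018.75       662.3120     6,623.1202
  Σ                    799.2179     7,268.4480
P = 799.2179; Macaulay duration = 7,268.4480 / 799.2179 = 9.09445 half-year periods = 4.54723 years.
Modified duration = D_Mac / (1 + y) = 4.54723 / 1.044 = 4.35558 years.

4.356 years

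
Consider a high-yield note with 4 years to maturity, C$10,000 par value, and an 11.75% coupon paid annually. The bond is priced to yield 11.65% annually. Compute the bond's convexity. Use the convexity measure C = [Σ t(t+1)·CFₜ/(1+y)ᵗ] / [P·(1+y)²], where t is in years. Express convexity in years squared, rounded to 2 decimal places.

12.93

With y = 0.1165:
  t   CF        PV=CF/(1+0.1165)^t    t·PV        t(t+1)·PV
  1     1,175.00     1,052.3959     1,052.3959       2,104.7918
  2     1,175.00       942.5848     1,885.1695       5,655.5085
  3     1,175.00       844.2318     2,532.6953      10,130.7811
  4    11,175.00     7,191.3864    28,765.5455     143,827.7273
  Σ                 10,030.5988    34,235.8061     161,718.8086
P = 10,030.5988.
Convexity = Σ t(t+1)·PV / [P·(1+y)²] = 161,718.8086 / (10,030.5988 × 1.246572) = 12.93350.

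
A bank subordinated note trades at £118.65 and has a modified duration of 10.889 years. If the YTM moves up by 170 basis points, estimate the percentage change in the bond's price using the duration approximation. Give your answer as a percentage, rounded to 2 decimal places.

-18.51%

Duration approximation: ΔP/P ≈ -D_mod · Δy = -10.889 × (+0.017) = -0.185113.
As a percentage: -18.5113%.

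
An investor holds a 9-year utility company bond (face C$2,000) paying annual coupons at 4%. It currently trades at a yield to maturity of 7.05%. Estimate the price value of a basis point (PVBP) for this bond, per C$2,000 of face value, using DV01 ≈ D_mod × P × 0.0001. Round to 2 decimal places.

Periodic yield y = 0.0705.
  t   CF        PV=CF/(1+0.0705)^t    t·PV
  1        80.00        74.7314        74.7314
  2        80.00        69.8098       139.6197
  3        80.00        65.2124       195.6371
  4        80.00        60.9177       243.6707
  5        80.00        56.9058       284.5291
  6        80.00        53.1582       318.9490
  7        80.00        49.6573       347.6012
  8        80.00        46.3870       371.0963
  9     2,080.00     1,126.6351    10,139.7162
  Σ                  1,603.4148    12,115.5507
P = 1,603.4148; D_Mac = 7.55609 yrs; D_mod = 7.05847 yrs.
DV01 ≈ 7.05847 × 1,603.4148 × 0.0001 = 1.131766.

C$1.13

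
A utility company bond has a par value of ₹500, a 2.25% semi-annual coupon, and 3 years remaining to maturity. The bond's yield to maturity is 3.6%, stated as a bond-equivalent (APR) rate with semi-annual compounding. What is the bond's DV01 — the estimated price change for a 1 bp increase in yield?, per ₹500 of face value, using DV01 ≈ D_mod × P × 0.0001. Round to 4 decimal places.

Periodic yield y = 0.018.
  t   CF        PV=CF/(1+0.018)^t    t·PV
  1        5.625         5.5255         5.5255
  2        5.625         5.4278        10.8557
  3        5.625         5.3319        15.9956
  4        5.625         5.2376        20.9504
  5        5.625         5.1450        25.7249
  6      505.625       454.2991     2,725.7946
  Σ                    480.9669     2,804.8466
P = 480.9669; D_Mac = 5.83168 half-year periods = 2.91584 yrs; D_mod = 2.86428 yrs.
DV01 ≈ 2.86428 × 480.9669 × 0.0001 = 0.137763.

₹0.1378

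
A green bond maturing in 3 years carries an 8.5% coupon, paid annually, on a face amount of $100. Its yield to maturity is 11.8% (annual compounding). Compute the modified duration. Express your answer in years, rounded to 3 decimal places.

Periodic yield y = 0.118. First find Macaulay duration:
  t   CF        PV=CF/(1+0.118)^t    t·PV
  1         8.50         7.6029         7.6029
  2         8.50         6.8004        13.6008
  3       108.50        77.6434       232.9301
  Σ                     92.0466       254.1338
P = 92.0466; Macaulay duration = 254.1338 / 92.0466 = 2.76092 years.
Modified duration = D_Mac / (1 + y) = 2.76092 / 1.118 = 2.46952 years.

2.470 years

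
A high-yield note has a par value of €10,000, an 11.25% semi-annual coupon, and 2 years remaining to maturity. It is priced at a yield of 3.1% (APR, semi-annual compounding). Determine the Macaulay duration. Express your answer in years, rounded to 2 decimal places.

Periodic yield y = 0.0155. Discount each cash flow and weight by its period:
  t   CF        PV=CF/(1+0.0155)^t    t·PV
  1       562.50       553.9143       553.9143
  2       562.50       545.4597     1,090.9194
  3       562.50       537.1341     1,611.4024
  4    10,562.50     9,932.2356    39,728.9422
  Σ                 11,568.7437    42,985.1783
Price P = Σ PV = 11,568.7437.
Macaulay duration = Σ(t·PV) / P = 42,985.1783 / 11,568.7437 = 3.71563 half-year periods.
In years: 3.71563 / 2 = 1.85782 years.

1.86 years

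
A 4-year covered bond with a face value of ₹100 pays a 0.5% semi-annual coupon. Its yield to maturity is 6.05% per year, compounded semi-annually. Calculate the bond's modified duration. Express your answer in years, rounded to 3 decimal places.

3.844 years

Periodic yield y = 0.03025. First find Macaulay duration:
  t   CF        PV=CF/(1+0.03025)^t    t·PV
  1         0.25         0.2427         0.2427
  2         0.25         0.2355         0.4711
  3         0.25         0.2286         0.6859
  4         0.25         0.2219         0.8876
  5         0.25         0.2154         1.0770
  6         0.25         0.2091         1.2544
  7         0.25         0.2029         1.4205
  8       100.25        78.9848       631.8782
  Σ                     80.5409       637.9173
P = 80.5409; Macaulay duration = 637.9173 / 80.5409 = 7.92042 half-year periods = 3.96021 years.
Modified duration = D_Mac / (1 + y) = 3.96021 / 1.03025 = 3.84393 years.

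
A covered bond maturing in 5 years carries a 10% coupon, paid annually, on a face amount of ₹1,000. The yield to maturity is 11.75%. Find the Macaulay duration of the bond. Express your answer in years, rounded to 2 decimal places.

4.14 years

Periodic yield y = 0.1175. Discount each cash flow and weight by its year:
  t   CF        PV=CF/(1+0.1175)^t    t·PV
  1       100.00        89.4855        89.4855
  2       100.00        80.0765       160.1529
  3       100.00        71.6568       214.9704
  4       100.00        64.1224       256.4897
  5     1,100.00       631.1826     3,155.9131
  Σ                    936.5238     3,877.0115
Price P = Σ PV = 936.5238.
Macaulay duration = Σ(t·PV) / P = 3,877.0115 / 936.5238 = 4.13979 years.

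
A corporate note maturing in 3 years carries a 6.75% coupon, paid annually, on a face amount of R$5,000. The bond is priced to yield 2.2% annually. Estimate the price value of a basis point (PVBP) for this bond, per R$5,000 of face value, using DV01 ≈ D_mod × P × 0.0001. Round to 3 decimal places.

Periodic yield y = 0.022.
  t   CF        PV=CF/(1+0.022)^t    t·PV
  1       337.50       330.2348       330.2348
  2       337.50       323.1261       646.2521
  3     5,337.50     5,000.1750    15,000.5249
  Σ                  5,653.5359    15,977.0118
P = 5,653.5359; D_Mac = 2.82602 yrs; D_mod = 2.76519 yrs.
DV01 ≈ 2.76519 × 5,653.5359 × 0.0001 = 1.563308.

R$1.563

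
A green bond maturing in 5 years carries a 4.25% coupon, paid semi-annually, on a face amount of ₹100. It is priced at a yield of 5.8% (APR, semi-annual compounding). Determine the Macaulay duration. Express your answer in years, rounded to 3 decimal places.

Periodic yield y = 0.029. Discount each cash flow and weight by its period:
  t   CF        PV=CF/(1+0.029)^t    t·PV
  1        2.125         2.0651         2.0651
  2        2.125         2.0069         4.0138
  3        2.125         1.9504         5.8511
  4        2.125         1.8954         7.5815
  5        2.125         1.8420         9.2098
  6        2.125         1.7901        10.7403
  7        2.125         1.7396        12.1773
  8        2.125         1.6906        13.5246
  9        2.125         1.6429        14.7864
  10     102.125        76.7323       767.3232
  Σ                     93.3552       847.2732
Price P = Σ PV = 93.3552.
Macaulay duration = Σ(t·PV) / P = 847.2732 / 93.3552 = 9.07580 half-year periods.
In years: 9.07580 / 2 = 4.53790 years.

4.538 years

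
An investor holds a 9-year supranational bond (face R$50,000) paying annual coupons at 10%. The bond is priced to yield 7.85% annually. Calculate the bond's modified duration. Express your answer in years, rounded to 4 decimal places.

6.0344 years

Periodic yield y = 0.0785. First find Macaulay duration:
  t   CF        PV=CF/(1+0.0785)^t    t·PV
  1     5,000.00     4,636.0686     4,636.0686
  2     5,000.00     4,298.6264     8,597.2529
  3     5,000.00     3,985.7454    11,957.2363
  4     5,000.00     3,695.6379    14,782.5514
  5     5,000.00     3,426.6461    17,133.2307
  6     5,000.00     3,177.2333    19,063.3999
  7     5,000.00     2,945.9743    20,621.8203
  8     5,000.00     2,731.5478    21,852.3826
  9    55,000.00    27,860.0149   250,740.1342
  Σ                 56,757.4948   369,384.0768
P = 56,757.4948; Macaulay duration = 369,384.0768 / 56,757.4948 = 6.50811 years.
Modified duration = D_Mac / (1 + y) = 6.50811 / 1.0785 = 6.03441 years.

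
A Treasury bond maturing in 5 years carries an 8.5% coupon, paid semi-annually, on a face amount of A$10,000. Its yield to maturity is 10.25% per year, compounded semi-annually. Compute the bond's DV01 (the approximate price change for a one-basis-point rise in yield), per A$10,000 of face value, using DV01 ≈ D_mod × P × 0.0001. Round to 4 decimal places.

A$3.6750

Periodic yield y = 0.05125.
  t   CF        PV=CF/(1+0.05125)^t    t·PV
  1       425.00       404.2806       404.2806
  2       425.00       384.5713       769.1427
  3       425.00       365.8229     1,097.4687
  4       425.00       347.9885     1,391.9540
  5       425.00       331.0235     1,655.1177
  6       425.00       314.8857     1,889.3139
  7       425.00       299.5345     2,096.7416
  8       425.00       284.9318     2,279.4541
  9       425.00       271.0409     2,439.3682
  10   10,425.00     6,324.3512    63,243.5115
  Σ                  9,328.4309    77,266.3531
P = 9,328.4309; D_Mac = 8.28289 half-year periods = 4.14144 yrs; D_mod = 3.93954 yrs.
DV01 ≈ 3.93954 × 9,328.4309 × 0.0001 = 3.674975.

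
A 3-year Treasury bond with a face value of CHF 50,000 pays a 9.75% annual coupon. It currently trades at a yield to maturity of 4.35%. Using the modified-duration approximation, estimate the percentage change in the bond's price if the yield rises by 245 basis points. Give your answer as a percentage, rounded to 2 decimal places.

-6.48%

Periodic yield y = 0.0435. Modified duration first:
  t   CF        PV=CF/(1+0.0435)^t    t·PV
  1     4,875.00     4,671.7777     4,671.7777
  2     4,875.00     4,477.0270     8,954.0540
  3    54,875.00    48,294.4443   144,883.3328
  Σ                 57,443.2489   158,509.1645
P = 57,443.2489; D_Mac = 2.75940 yrs; D_mod = 2.75940/(1+0.0435) = 2.64437 yrs.
ΔP/P ≈ -D_mod · Δy = -2.64437 × (+0.0245) = -0.064787 = -6.4787%.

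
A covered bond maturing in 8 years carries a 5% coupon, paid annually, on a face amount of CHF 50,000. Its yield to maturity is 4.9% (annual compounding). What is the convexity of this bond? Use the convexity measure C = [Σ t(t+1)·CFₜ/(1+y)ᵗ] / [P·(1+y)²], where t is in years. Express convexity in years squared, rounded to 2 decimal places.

52.40

With y = 0.049:
  t   CF        PV=CF/(1+0.049)^t    t·PV        t(t+1)·PV
  1     2,500.00     2,383.2221     2,383.2221       4,766.4442
  2     2,500.00     2,271.8991     4,543.7981      13,631.3944
  3     2,500.00     2,165.7760     6,497.3281      25,989.3124
  4     2,500.00     2,064.6101     8,258.4406      41,292.2028
  5     2,500.00     1,968.1698     9,840.8491      59,045.0946
  6     2,500.00     1,876.2343    11,257.4060      78,801.8421
  7     2,500.00     1,788.5933    12,520.1529     100,161.2229
  8    52,500.00    35,805.9662   286,447.7299   2,578,029.5693
  Σ                 50,324.4710   341,748.9268   2,901,717.0827
P = 50,324.4710.
Convexity = Σ t(t+1)·PV / [P·(1+y)²] = 2,901,717.0827 / (50,324.4710 × 1.100401) = 52.39923.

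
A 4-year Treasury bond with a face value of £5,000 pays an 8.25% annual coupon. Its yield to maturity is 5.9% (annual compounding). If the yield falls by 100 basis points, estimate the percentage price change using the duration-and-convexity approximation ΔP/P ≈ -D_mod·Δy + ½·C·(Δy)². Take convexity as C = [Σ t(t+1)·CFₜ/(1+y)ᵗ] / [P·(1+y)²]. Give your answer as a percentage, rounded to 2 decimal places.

+3.46%

With y = 0.059:
  t   CF        PV=CF/(1+0.059)^t    t·PV        t(t+1)·PV
  1       412.50       389.5184       389.5184         779.0368
  2       412.50       367.8172       735.6344       2,206.9032
  3       412.50       347.3250     1,041.9751       4,167.9003
  4     5,412.50     4,303.4233    17,213.6933      86,068.4664
  Σ                  5,408.0840    19,380.8212      93,222.3067
P = 5,408.0840; D_Mac = 3.58368 yrs; D_mod = 3.38402 yrs; C = 15.37038.
Duration effect: -3.38402 × (-0.01) = +0.033840
Convexity effect: 0.5 × 15.37038 × (-0.01)² = +0.0007685
ΔP/P ≈ +0.033840 + 0.0007685 = +0.034609 = +3.4609%.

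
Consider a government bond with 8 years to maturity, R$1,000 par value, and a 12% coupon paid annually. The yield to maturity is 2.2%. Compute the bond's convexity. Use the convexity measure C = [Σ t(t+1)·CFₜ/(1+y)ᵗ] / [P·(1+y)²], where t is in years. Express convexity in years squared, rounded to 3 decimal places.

47.906

With y = 0.022:
  t   CF        PV=CF/(1+0.022)^t    t·PV        t(t+1)·PV
  1       120.00       117.4168       117.4168         234.8337
  2       120.00       114.8893       229.7785         689.3356
  3       120.00       112.4161       337.2483       1,348.9933
  4       120.00       109.9962       439.9848       2,199.9239
  5       120.00       107.6284       538.1419       3,228.8511
  6       120.00       105.3115       631.8691       4,423.0837
  7       120.00       103.0445       721.3118       5,770.4941
  8     1,120.00       941.0460     7,528.3681      67,755.3125
  Σ                  1,711.7488    10,544.1193      85,650.8280
P = 1,711.7488.
Convexity = Σ t(t+1)·PV / [P·(1+y)²] = 85,650.8280 / (1,711.7488 × 1.044484) = 47.90598.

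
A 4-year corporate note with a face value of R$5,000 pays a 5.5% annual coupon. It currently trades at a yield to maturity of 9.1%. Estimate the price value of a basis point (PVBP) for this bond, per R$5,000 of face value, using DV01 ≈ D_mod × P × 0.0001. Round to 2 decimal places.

Periodic yield y = 0.091.
  t   CF        PV=CF/(1+0.091)^t    t·PV
  1       275.00       252.0623       252.0623
  2       275.00       231.0379       462.0758
  3       275.00       211.7671       635.3012
  4     5,275.00     3,723.2608    14,893.0433
  Σ                  4,418.1281    16,242.4826
P = 4,418.1281; D_Mac = 3.67633 yrs; D_mod = 3.36969 yrs.
DV01 ≈ 3.36969 × 4,418.1281 × 0.0001 = 1.488770.

R$1.49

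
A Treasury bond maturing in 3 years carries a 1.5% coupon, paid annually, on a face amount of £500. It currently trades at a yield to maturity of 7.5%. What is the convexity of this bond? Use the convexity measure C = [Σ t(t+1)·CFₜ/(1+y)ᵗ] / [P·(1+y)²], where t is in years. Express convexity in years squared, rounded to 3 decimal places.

With y = 0.075:
  t   CF        PV=CF/(1+0.075)^t    t·PV        t(t+1)·PV
  1         7.50         6.9767         6.9767          13.9535
  2         7.50         6.4900        12.9800          38.9400
  3       507.50       408.5175     1,225.5525       4,902.2099
  Σ                    421.9842     1,245.5092       4,955.1033
P = 421.9842.
Convexity = Σ t(t+1)·PV / [P·(1+y)²] = 4,955.1033 / (421.9842 × 1.155625) = 10.16107.

10.161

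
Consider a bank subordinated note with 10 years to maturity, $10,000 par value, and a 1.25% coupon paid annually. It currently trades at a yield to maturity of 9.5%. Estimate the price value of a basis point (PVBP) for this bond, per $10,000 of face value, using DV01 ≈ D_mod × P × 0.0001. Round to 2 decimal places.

$4.03

Periodic yield y = 0.095.
  t   CF        PV=CF/(1+0.095)^t    t·PV
  1       125.00       114.1553       114.1553
  2       125.00       104.2514       208.5027
  3       125.00        95.2067       285.6202
  4       125.00        86.9468       347.7871
  5       125.00        79.4035       397.0173
  6       125.00        72.5146       435.0874
  7       125.00        66.2234       463.5635
  8       125.00        60.4779       483.8236
  9       125.00        55.2310       497.0790
  10   10,125.00     4,085.5811    40,855.8114
  Σ                  4,819.9916    44,088.4476
P = 4,819.9916; D_Mac = 9.14700 yrs; D_mod = 8.35342 yrs.
DV01 ≈ 8.35342 × 4,819.9916 × 0.0001 = 4.026342.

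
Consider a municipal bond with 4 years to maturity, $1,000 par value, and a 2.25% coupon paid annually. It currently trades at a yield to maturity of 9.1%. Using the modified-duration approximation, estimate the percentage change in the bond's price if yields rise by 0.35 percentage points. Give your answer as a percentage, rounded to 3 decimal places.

Periodic yield y = 0.091. Modified duration first:
  t   CF        PV=CF/(1+0.091)^t    t·PV
  1        22.50        20.6233        20.6233
  2        22.50        18.9031        37.8062
  3        22.50        17.3264        51.9792
  4     1,022.50       721.7126     2,886.8506
  Σ                    778.5654     2,997.2593
P = 778.5654; D_Mac = 3.84972 yrs; D_mod = 3.84972/(1+0.091) = 3.52862 yrs.
ΔP/P ≈ -D_mod · Δy = -3.52862 × (+0.0035) = -0.012350 = -1.2350%.

-1.235%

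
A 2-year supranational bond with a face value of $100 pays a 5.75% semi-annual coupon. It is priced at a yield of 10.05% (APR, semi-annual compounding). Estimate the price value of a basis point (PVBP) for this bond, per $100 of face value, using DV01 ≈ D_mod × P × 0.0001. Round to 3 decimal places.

Periodic yield y = 0.05025.
  t   CF        PV=CF/(1+0.05025)^t    t·PV
  1        2.875         2.7374         2.7374
  2        2.875         2.6065         5.2129
  3        2.875         2.4818         7.4453
  4      102.875        84.5550       338.2198
  Σ                     92.3806       353.6155
P = 92.3806; D_Mac = 3.82781 half-year periods = 1.91390 yrs; D_mod = 1.82233 yrs.
DV01 ≈ 1.82233 × 92.3806 × 0.0001 = 0.016835.

$0.017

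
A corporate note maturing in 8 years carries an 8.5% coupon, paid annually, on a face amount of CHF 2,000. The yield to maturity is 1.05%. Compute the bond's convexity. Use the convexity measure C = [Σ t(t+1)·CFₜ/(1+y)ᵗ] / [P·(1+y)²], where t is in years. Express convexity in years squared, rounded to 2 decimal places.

53.27

With y = 0.0105:
  t   CF        PV=CF/(1+0.0105)^t    t·PV        t(t+1)·PV
  1       170.00       168.2335       168.2335         336.4671
  2       170.00       166.4855       332.9709         998.9127
  3       170.00       164.7555       494.2666       1,977.0662
  4       170.00       163.0436       652.1742       3,260.8712
  5       170.00       161.3494       806.7470       4,840.4817
  6       170.00       159.6728       958.0370       6,706.2587
  7       170.00       158.0137     1,106.0958       8,848.7663
  8     2,170.00     1,996.0398    15,968.3182     143,714.8637
  Σ                  3,137.5938    20,486.8431     170,683.6877
P = 3,137.5938.
Convexity = Σ t(t+1)·PV / [P·(1+y)²] = 170,683.6877 / (3,137.5938 × 1.021110) = 53.27490.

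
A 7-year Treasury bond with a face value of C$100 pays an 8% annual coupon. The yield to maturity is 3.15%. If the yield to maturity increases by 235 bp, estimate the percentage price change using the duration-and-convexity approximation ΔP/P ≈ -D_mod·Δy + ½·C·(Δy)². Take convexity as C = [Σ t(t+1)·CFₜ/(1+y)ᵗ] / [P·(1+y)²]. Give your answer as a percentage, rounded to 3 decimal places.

With y = 0.0315:
  t   CF        PV=CF/(1+0.0315)^t    t·PV        t(t+1)·PV
  1         8.00         7.7557         7.7557          15.5114
  2         8.00         7.5189        15.0377          45.1131
  3         8.00         7.2892        21.8677          87.4709
  4         8.00         7.0666        28.2666         141.3328
  5         8.00         6.8508        34.2542         205.5252
  6         8.00         6.6416        39.8498         278.9484
  7       108.00        86.9239       608.4672       4,867.7376
  Σ                    130.0468       755.4989       5,641.6394
P = 130.0468; D_Mac = 5.80944 yrs; D_mod = 5.63203 yrs; C = 40.77249.
Duration effect: -5.63203 × (+0.0235) = -0.132353
Convexity effect: 0.5 × 40.77249 × (0.0235)² = +0.0112583
ΔP/P ≈ -0.132353 + 0.0112583 = -0.121094 = -12.1094%.

-12.109%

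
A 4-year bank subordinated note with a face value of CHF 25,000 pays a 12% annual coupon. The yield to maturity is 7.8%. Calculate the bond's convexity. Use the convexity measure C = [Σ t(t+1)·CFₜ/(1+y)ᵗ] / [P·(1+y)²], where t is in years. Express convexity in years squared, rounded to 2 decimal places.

With y = 0.078:
  t   CF        PV=CF/(1+0.078)^t    t·PV        t(t+1)·PV
  1     3,000.00     2,782.9314     2,782.9314       5,565.8627
  2     3,000.00     2,581.5690     5,163.1379      15,489.4138
  3     3,000.00     2,394.7764     7,184.3292      28,737.3170
  4    28,000.00    20,733.9949    82,935.9797     414,679.8985
  Σ                 28,493.2717    98,066.3783     464,472.4921
P = 28,493.2717.
Convexity = Σ t(t+1)·PV / [P·(1+y)²] = 464,472.4921 / (28,493.2717 × 1.162084) = 14.02750.

14.03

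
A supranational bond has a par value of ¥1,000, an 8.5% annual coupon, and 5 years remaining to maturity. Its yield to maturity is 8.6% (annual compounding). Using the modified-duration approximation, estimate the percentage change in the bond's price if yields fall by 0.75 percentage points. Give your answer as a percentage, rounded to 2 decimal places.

Periodic yield y = 0.086. Modified duration first:
  t   CF        PV=CF/(1+0.086)^t    t·PV
  1        85.00        78.2689        78.2689
  2        85.00        72.0708       144.1416
  3        85.00        66.3635       199.0906
  4        85.00        61.1082       244.4329
  5     1,085.00       718.2582     3,591.2912
  Σ                    996.0696     4,257.2251
P = 996.0696; D_Mac = 4.27402 yrs; D_mod = 4.27402/(1+0.086) = 3.93556 yrs.
ΔP/P ≈ -D_mod · Δy = -3.93556 × (-0.0075) = +0.029517 = +2.9517%.

+2.95%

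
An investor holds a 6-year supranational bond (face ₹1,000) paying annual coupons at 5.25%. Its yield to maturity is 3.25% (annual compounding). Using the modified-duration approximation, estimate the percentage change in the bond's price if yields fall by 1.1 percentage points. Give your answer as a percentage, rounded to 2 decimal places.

+5.69%

Periodic yield y = 0.0325. Modified duration first:
  t   CF        PV=CF/(1+0.0325)^t    t·PV
  1        52.50        50.8475        50.8475
  2        52.50        49.2469        98.4939
  3        52.50        47.6968       143.0904
  4        52.50        46.1954       184.7817
  5        52.50        44.7413       223.7067
  6     1,052.50       868.7238     5,212.3431
  Σ                  1,107.4518     5,913.2632
P = 1,107.4518; D_Mac = 5.33952 yrs; D_mod = 5.33952/(1+0.0325) = 5.17145 yrs.
ΔP/P ≈ -D_mod · Δy = -5.17145 × (-0.011) = +0.056886 = +5.6886%.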